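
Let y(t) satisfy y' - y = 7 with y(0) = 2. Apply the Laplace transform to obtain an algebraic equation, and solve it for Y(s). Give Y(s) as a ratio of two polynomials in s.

Y(s) = (2*s + 7)/(s^2 - s)

Laplace-transform each side.
With L{y'} = sY - y(0) = sY - 2: the LHS transforms to (s - 1)Y - (2).
The right side is L{7} = 7/s.
So (s - 1)Y = 7/s + (2).
Isolate Y and clear denominators.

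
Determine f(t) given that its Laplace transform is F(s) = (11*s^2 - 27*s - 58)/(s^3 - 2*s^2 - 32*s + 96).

f(t) = t*exp(4*t) + 6*exp(4*t) + 5*exp(-6*t)

Factor the denominator: s^3 - 2*s^2 - 32*s + 96 = (s - 4)^2*(s + 6).
Partial fraction decomposition gives [6/(s - 4)] + [(s - 4)^(-2)] + [5/(s + 6)].
Invert each term: 6/(s - 4) ↔ 6e^(4t); 1/(s - 4)^2 ↔ t·e^(4t); 5/(s + 6) ↔ 5e^(-6t).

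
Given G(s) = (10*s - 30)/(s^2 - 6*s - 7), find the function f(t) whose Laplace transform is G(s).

f(t) = 5*exp(7*t) + 5*exp(-t)

Factor the denominator: s^2 - 6*s - 7 = (s - 7)*(s + 1).
Partial fraction decomposition gives [5/(s - 7)] + [5/(s + 1)].
Invert each term: 5/(s - 7) ↔ 5e^(7t); 5/(s + 1) ↔ 5e^(-t).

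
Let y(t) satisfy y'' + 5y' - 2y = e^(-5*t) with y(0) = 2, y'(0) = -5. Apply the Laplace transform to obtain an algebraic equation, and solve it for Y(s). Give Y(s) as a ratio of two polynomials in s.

Y(s) = (2*s^2 + 15*s + 26)/(s^3 + 10*s^2 + 23*s - 10)

Apply the Laplace transform to the equation.
With L{y''} = s^2 Y - s·y(0) - y'(0) and L{y'} = sY - y(0), with y(0) = 2, y'(0) = -5: the LHS transforms to (s^2 + 5*s - 2)Y - (2*s + 5).
The right side is L{e^(-5*t)} = 1/(s + 5).
So (s^2 + 5*s - 2)Y = 1/(s + 5) + (2*s + 5).
Isolate Y and clear denominators.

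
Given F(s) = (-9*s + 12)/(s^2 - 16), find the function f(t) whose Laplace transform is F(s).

Factor the denominator: s^2 - 16 = (s - 4)*(s + 4).
Partial fraction decomposition gives [-3/(s - 4)] + [-6/(s + 4)].
Invert each term: -3/(s - 4) ↔ -3e^(4t); -6/(s + 4) ↔ -6e^(-4t).

f(t) = -3*exp(4*t) - 6*exp(-4*t)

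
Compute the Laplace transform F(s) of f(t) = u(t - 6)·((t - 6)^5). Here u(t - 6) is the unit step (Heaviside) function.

F(s) = 120*exp(-6*s)/s^6

By the second shifting theorem, L{u(t - c)·g(t - c)} = e^(-cs)·G(s) with c = 6 and G(s) = L{g(t)}.
L{t^5} = 5!/s^6 = 120/s^6.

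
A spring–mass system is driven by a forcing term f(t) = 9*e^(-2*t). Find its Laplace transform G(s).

L{9} = 9/s.
By the first shifting theorem, multiplying by e^(-2t) replaces s with s + 2.

G(s) = 9/(s + 2)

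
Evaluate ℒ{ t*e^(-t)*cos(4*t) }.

L{cos(4t)} = s/(s^2 + 16).
Multiplying by e^(-t) shifts s → s + 1, so L{e^(-t)*cos(4*t)} = (s + 1)/((s + 1)^2 + 16).
Then apply L{t·g(t)} = -d/ds[G(s)] with G(s) = (s + 1)/((s + 1)^2 + 16):
differentiating 1 time and applying the sign gives (s - 3)*(s + 5)/(s^2 + 2*s + 17)^2.

(s - 3)*(s + 5)/(s^2 + 2*s + 17)^2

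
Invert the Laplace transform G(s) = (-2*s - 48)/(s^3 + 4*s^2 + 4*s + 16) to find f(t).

f(t) = -5*sin(2*t) + 2*cos(2*t) - 2*exp(-4*t)

Factor the denominator: s^3 + 4*s^2 + 4*s + 16 = (s + 4)*(s^2 + 4).
Partial fraction decomposition gives [-2/(s + 4)] + [2*s/(s^2 + 4)] + [-10/(s^2 + 4)].
Invert each term: -2/(s + 4) ↔ -2e^(-4t); 2·s/(s^2 + 4) ↔ 2cos(2t); -5·2/(s^2 + 4) ↔ -5sin(2t).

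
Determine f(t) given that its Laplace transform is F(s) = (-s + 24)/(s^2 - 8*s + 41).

f(t) = 4*exp(4*t)*sin(5*t) - exp(4*t)*cos(5*t)

Complete the square in the denominator: s^2 - 8*s + 41 = (s - 4)^2 + 5^2.
Split the numerator to match: -s + 24 = -1·(s - 4) + 4·5.
Invert each term: -1·(s - 4)/((s - 4)^2 + 25) ↔ -e^(4t)cos(5t); 4·5/((s - 4)^2 + 25) ↔ 4e^(4t)sin(5t).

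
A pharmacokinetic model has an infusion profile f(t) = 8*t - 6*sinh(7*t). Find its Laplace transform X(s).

By linearity of the Laplace transform, transform each term separately.
(8)·[L{t} = 1!/s^2 = 1/s^2]; (-6)·[L{sinh(7t)} = 7/(s^2 - 49)].

X(s) = -42/(s^2 - 49) + 8/s^2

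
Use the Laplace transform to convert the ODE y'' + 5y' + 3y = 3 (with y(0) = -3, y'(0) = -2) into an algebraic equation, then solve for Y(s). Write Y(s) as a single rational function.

Y(s) = (-3*s^2 - 17*s + 3)/(s^3 + 5*s^2 + 3*s)

Apply the Laplace transform to the equation.
With L{y''} = s^2 Y - s·y(0) - y'(0) and L{y'} = sY - y(0), with y(0) = -3, y'(0) = -2: the LHS transforms to (s^2 + 5*s + 3)Y - (-3*s - 17).
The right side is L{3} = 3/s.
So (s^2 + 5*s + 3)Y = 3/s + (-3*s - 17).
Divide through and combine into a single rational function.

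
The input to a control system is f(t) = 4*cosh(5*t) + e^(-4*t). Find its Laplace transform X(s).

X(s) = 4*s/(s^2 - 25) + 1/(s + 4)

Apply the Laplace transform termwise.
(4)·[L{cosh(5t)} = s/(s^2 - 25)]; L{e^(-4t)} = 1/(s + 4).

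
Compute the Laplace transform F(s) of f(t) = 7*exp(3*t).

F(s) = 7/(s - 3)

L{7} = 7/s.
By the first shifting theorem, multiplying by e^(3t) replaces s with s - 3.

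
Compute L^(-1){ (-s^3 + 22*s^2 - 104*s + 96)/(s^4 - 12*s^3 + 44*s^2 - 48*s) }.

exp(6*t) + 2*exp(4*t) - 2*exp(2*t) - 2

Factor the denominator: s^4 - 12*s^3 + 44*s^2 - 48*s = s*(s - 6)*(s - 4)*(s - 2).
Partial fraction decomposition gives [-2/s] + [-2/(s - 2)] + [2/(s - 4)] + [1/(s - 6)].
Invert each term: -2/(s - 0) ↔ -2e^(0t); -2/(s - 2) ↔ -2e^(2t); 2/(s - 4) ↔ 2e^(4t); 1/(s - 6) ↔ e^(6t).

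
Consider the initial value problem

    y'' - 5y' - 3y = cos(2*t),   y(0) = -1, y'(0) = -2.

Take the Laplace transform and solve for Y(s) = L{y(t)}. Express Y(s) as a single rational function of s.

Y(s) = (-s^3 + 3*s^2 - 3*s + 12)/(s^4 - 5*s^3 + s^2 - 20*s - 12)

Apply the Laplace transform to the equation.
With L{y''} = s^2 Y - s·y(0) - y'(0) and L{y'} = sY - y(0), with y(0) = -1, y'(0) = -2: the LHS transforms to (s^2 - 5*s - 3)Y - (-s + 3).
The right side is L{cos(2*t)} = s/(s^2 + 4).
So (s^2 - 5*s - 3)Y = s/(s^2 + 4) + (-s + 3).
Divide through and combine into a single rational function.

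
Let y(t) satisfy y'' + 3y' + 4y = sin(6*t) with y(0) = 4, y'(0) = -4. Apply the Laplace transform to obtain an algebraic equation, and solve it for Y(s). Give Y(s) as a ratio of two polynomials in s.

Transform both sides with L{·}.
The derivative rules (L{y''} = s^2 Y - s·y(0) - y'(0) and L{y'} = sY - y(0), with y(0) = 4, y'(0) = -4) turn the left side into (s^2 + 3*s + 4)Y - (4*s + 8).
The right side is L{sin(6*t)} = 6/(s^2 + 36).
So (s^2 + 3*s + 4)Y = 6/(s^2 + 36) + (4*s + 8).
Solve for Y(s) and write it as one ratio of polynomials.

Y(s) = (4*s^3 + 8*s^2 + 144*s + 294)/(s^4 + 3*s^3 + 40*s^2 + 108*s + 144)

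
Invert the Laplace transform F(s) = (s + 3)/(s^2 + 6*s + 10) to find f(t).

f(t) = exp(-3*t)*cos(t)

Rewrite the denominator: s^2 + 6*s + 10 = (s + 3)^2 + 1.
The form in (s + 3) signals a first-shifting-theorem factor e^(-3t).
Since L{cos(t)} = s/(s^2 + 1), the inverse is exp(-3*t)*cos(t).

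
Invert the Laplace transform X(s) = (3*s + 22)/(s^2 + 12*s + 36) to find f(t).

Factor the denominator: s^2 + 12*s + 36 = (s + 6)^2.
Partial fraction decomposition gives [3/(s + 6)] + [4/(s + 6)^2].
Invert each term: 3/(s + 6) ↔ 3e^(-6t); 4/(s + 6)^2 ↔ 4t·e^(-6t).

f(t) = 4*t*exp(-6*t) + 3*exp(-6*t)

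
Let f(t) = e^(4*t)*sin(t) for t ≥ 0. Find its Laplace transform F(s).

F(s) = 1/((s - 4)^2 + 1)

L{sin(t)} = 1/(s^2 + 1).
By the first shifting theorem, multiplying by e^(4t) replaces s with s - 4.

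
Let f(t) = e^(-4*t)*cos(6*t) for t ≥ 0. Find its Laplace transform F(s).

L{cos(6t)} = s/(s^2 + 36).
By the first shifting theorem, multiplying by e^(-4t) replaces s with s + 4.

F(s) = (s + 4)/((s + 4)^2 + 36)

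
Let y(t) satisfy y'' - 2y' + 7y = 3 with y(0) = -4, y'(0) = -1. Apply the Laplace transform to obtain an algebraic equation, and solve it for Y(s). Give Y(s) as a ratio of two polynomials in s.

Y(s) = (-4*s^2 + 7*s + 3)/(s^3 - 2*s^2 + 7*s)

Take the Laplace transform of both sides.
The derivative rules (L{y''} = s^2 Y - s·y(0) - y'(0) and L{y'} = sY - y(0), with y(0) = -4, y'(0) = -1) turn the left side into (s^2 - 2*s + 7)Y - (-4*s + 7).
The right side is L{3} = 3/s.
So (s^2 - 2*s + 7)Y = 3/s + (-4*s + 7).
Solve for Y(s) and write it as one ratio of polynomials.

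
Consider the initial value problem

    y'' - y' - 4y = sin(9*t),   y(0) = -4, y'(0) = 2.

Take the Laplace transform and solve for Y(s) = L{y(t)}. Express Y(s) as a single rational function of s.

Laplace-transform each side.
With L{y''} = s^2 Y - s·y(0) - y'(0) and L{y'} = sY - y(0), with y(0) = -4, y'(0) = 2: the LHS transforms to (s^2 - s - 4)Y - (-4*s + 6).
The right side is L{sin(9*t)} = 9/(s^2 + 81).
So (s^2 - s - 4)Y = 9/(s^2 + 81) + (-4*s + 6).
Divide through and combine into a single rational function.

Y(s) = (-4*s^3 + 6*s^2 - 324*s + 495)/(s^4 - s^3 + 77*s^2 - 81*s - 324)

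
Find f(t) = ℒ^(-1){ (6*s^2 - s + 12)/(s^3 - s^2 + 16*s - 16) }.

f(t) = exp(t) + sin(4*t) + 5*cos(4*t)

Factor the denominator: s^3 - s^2 + 16*s - 16 = (s - 1)*(s^2 + 16).
Partial fraction decomposition gives [1/(s - 1)] + [5*s/(s^2 + 16)] + [4/(s^2 + 16)].
Invert each term: 1/(s - 1) ↔ e^(t); 5·s/(s^2 + 16) ↔ 5cos(4t); 1·4/(s^2 + 16) ↔ sin(4t).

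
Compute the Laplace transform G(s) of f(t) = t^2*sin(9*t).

G(s) = 54*(s^2 - 27)/(s^2 + 81)^3

L{sin(9t)} = 9/(s^2 + 81).
Then apply L{t^2·g(t)} = (-1)^2 d^2/ds^2[H(s)] with H(s) = 9/(s^2 + 81):
differentiating 2 times and applying the sign gives 54*(s^2 - 27)/(s^2 + 81)^3.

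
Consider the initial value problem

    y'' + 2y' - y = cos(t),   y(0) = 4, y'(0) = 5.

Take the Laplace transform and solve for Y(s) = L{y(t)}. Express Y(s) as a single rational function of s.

Y(s) = (4*s^3 + 13*s^2 + 5*s + 13)/(s^4 + 2*s^3 + 2*s - 1)

Transform both sides with L{·}.
The derivative rules (L{y''} = s^2 Y - s·y(0) - y'(0) and L{y'} = sY - y(0), with y(0) = 4, y'(0) = 5) turn the left side into (s^2 + 2*s - 1)Y - (4*s + 13).
The right side is L{cos(t)} = s/(s^2 + 1).
So (s^2 + 2*s - 1)Y = s/(s^2 + 1) + (4*s + 13).
Isolate Y and clear denominators.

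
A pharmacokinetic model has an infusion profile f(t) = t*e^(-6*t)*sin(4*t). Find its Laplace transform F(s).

F(s) = 8*(s + 6)/(s^2 + 12*s + 52)^2

L{sin(4t)} = 4/(s^2 + 16).
Multiplying by e^(-6t) shifts s → s + 6, so L{e^(-6*t)*sin(4*t)} = 4/((s + 6)^2 + 16).
Then apply L{t·g(t)} = -d/ds[G(s)] with G(s) = 4/((s + 6)^2 + 16):
differentiating 1 time and applying the sign gives 8*(s + 6)/(s^2 + 12*s + 52)^2.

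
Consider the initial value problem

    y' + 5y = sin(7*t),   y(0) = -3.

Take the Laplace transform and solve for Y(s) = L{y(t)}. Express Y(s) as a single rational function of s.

Y(s) = (-3*s^2 - 140)/(s^3 + 5*s^2 + 49*s + 245)

Apply the Laplace transform to the equation.
With L{y'} = sY - y(0) = sY - (-3): the LHS transforms to (s + 5)Y - (-3).
The right side is L{sin(7*t)} = 7/(s^2 + 49).
So (s + 5)Y = 7/(s^2 + 49) + (-3).
Isolate Y and clear denominators.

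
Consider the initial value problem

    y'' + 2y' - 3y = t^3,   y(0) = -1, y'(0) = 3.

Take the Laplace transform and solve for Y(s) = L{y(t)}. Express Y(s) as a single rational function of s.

Apply the Laplace transform to the equation.
The derivative rules (L{y''} = s^2 Y - s·y(0) - y'(0) and L{y'} = sY - y(0), with y(0) = -1, y'(0) = 3) turn the left side into (s^2 + 2*s - 3)Y - (-s + 1).
The right side is L{t^3} = 6/s^4.
So (s^2 + 2*s - 3)Y = 6/s^4 + (-s + 1).
Isolate Y and clear denominators.

Y(s) = (-s^5 + s^4 + 6)/(s^6 + 2*s^5 - 3*s^4)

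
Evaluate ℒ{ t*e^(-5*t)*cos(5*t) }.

s*(s + 10)/(s^2 + 10*s + 50)^2

L{cos(5t)} = s/(s^2 + 25).
Multiplying by e^(-5t) shifts s → s + 5, so L{e^(-5*t)*cos(5*t)} = (s + 5)/((s + 5)^2 + 25).
Then apply L{t·g(t)} = -d/ds[G(s)] with G(s) = (s + 5)/((s + 5)^2 + 25):
differentiating 1 time and applying the sign gives s*(s + 10)/(s^2 + 10*s + 50)^2.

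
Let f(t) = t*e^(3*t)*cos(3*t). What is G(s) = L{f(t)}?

G(s) = s*(s - 6)/(s^2 - 6*s + 18)^2

L{cos(3t)} = s/(s^2 + 9).
Multiplying by e^(3t) shifts s → s - 3, so L{e^(3*t)*cos(3*t)} = (s - 3)/((s - 3)^2 + 9).
Then apply L{t·g(t)} = -d/ds[H(s)] with H(s) = (s - 3)/((s - 3)^2 + 9):
differentiating 1 time and applying the sign gives s*(s - 6)/(s^2 - 6*s + 18)^2.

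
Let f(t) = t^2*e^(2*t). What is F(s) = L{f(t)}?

L{e^(2t)} = 1/(s - 2).
Then apply L{t^2·g(t)} = (-1)^2 d^2/ds^2[G(s)] with G(s) = 1/(s - 2):
differentiating 2 times and applying the sign gives 2/(s - 2)^3.

F(s) = 2/(s - 2)^3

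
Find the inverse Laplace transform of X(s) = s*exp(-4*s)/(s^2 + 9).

The factor e^(-4s) signals a time shift by c = 4 (second shifting theorem).
L{cos(3t)} = s/(s^2 + 9), so L^-1{s/(s^2 + 9)} = cos(3*t).
Hence the inverse is u(t - 4) times that function evaluated at t - 4.

Heaviside(t - 4)*(cos(3*t - 12))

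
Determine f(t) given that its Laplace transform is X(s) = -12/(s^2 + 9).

f(t) = -4*sin(3*t)

Since L{sin(3t)} = 3/(s^2 + 9), the inverse is sin(3*t), scaled by -4.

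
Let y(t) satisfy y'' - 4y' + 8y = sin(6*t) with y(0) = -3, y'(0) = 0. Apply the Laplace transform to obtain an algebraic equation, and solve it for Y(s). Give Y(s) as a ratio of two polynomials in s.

Laplace-transform each side.
Using L{y''} = s^2 Y - s·y(0) - y'(0) and L{y'} = sY - y(0), with y(0) = -3, y'(0) = 0, the left side becomes (s^2 - 4*s + 8)Y - (-3*s + 12).
The right side is L{sin(6*t)} = 6/(s^2 + 36).
So (s^2 - 4*s + 8)Y = 6/(s^2 + 36) + (-3*s + 12).
Solve for Y(s) and write it as one ratio of polynomials.

Y(s) = (-3*s^3 + 12*s^2 - 108*s + 438)/(s^4 - 4*s^3 + 44*s^2 - 144*s + 288)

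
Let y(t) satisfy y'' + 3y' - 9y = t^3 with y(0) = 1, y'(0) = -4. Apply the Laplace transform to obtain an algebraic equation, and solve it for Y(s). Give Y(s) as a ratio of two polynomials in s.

Y(s) = (s^5 - s^4 + 6)/(s^6 + 3*s^5 - 9*s^4)

Take the Laplace transform of both sides.
Using L{y''} = s^2 Y - s·y(0) - y'(0) and L{y'} = sY - y(0), with y(0) = 1, y'(0) = -4, the left side becomes (s^2 + 3*s - 9)Y - (s - 1).
The right side is L{t^3} = 6/s^4.
So (s^2 + 3*s - 9)Y = 6/s^4 + (s - 1).
Divide through and combine into a single rational function.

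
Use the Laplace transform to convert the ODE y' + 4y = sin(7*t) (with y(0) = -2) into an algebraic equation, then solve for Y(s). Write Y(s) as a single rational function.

Y(s) = (-2*s^2 - 91)/(s^3 + 4*s^2 + 49*s + 196)

Transform both sides with L{·}.
With L{y'} = sY - y(0) = sY - (-2): the LHS transforms to (s + 4)Y - (-2).
The right side is L{sin(7*t)} = 7/(s^2 + 49).
So (s + 4)Y = 7/(s^2 + 49) + (-2).
Isolate Y and clear denominators.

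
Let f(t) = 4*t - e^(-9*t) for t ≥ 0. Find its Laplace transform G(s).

The transform is linear, so treat each term independently.
(4)·[L{t} = 1!/s^2 = 1/s^2]; (-1)·[L{e^(-9t)} = 1/(s + 9)].

G(s) = -1/(s + 9) + 4/s^2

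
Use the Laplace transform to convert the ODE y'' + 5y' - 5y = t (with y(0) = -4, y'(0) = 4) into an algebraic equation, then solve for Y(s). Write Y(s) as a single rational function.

Laplace-transform each side.
Using L{y''} = s^2 Y - s·y(0) - y'(0) and L{y'} = sY - y(0), with y(0) = -4, y'(0) = 4, the left side becomes (s^2 + 5*s - 5)Y - (-4*s - 16).
The right side is L{t} = s^(-2).
So (s^2 + 5*s - 5)Y = s^(-2) + (-4*s - 16).
Isolate Y and clear denominators.

Y(s) = (-4*s^3 - 16*s^2 + 1)/(s^4 + 5*s^3 - 5*s^2)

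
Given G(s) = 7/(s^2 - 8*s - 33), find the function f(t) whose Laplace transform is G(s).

Rewrite the denominator: s^2 - 8*s - 33 = (s - 4)^2 - 49.
The form in (s - 4) signals a first-shifting-theorem factor e^(4t).
Since L{sinh(7t)} = 7/(s^2 - 49), the inverse is e^(4*t)*sinh(7*t).

f(t) = exp(4*t)*sinh(7*t)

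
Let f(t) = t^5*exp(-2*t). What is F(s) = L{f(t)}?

L{t^5} = 5!/s^6 = 120/s^6.
By the first shifting theorem, multiplying by e^(-2t) replaces s with s + 2.

F(s) = 120/(s + 2)^6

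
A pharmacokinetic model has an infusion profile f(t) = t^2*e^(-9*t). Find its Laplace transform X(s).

X(s) = 2/(s + 9)^3

L{e^(-9t)} = 1/(s + 9).
Then apply L{t^2·g(t)} = (-1)^2 d^2/ds^2[G(s)] with G(s) = 1/(s + 9):
differentiating 2 times and applying the sign gives 2/(s + 9)^3.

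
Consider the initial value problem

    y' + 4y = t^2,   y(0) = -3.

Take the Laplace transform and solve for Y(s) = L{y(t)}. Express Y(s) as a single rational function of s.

Y(s) = (-3*s^3 + 2)/(s^4 + 4*s^3)

Transform both sides with L{·}.
With L{y'} = sY - y(0) = sY - (-3): the LHS transforms to (s + 4)Y - (-3).
The right side is L{t^2} = 2/s^3.
So (s + 4)Y = 2/s^3 + (-3).
Solve for Y(s) and write it as one ratio of polynomials.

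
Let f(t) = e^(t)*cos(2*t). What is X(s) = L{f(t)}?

L{cos(2t)} = s/(s^2 + 4).
By the first shifting theorem, multiplying by e^(t) replaces s with s - 1.

X(s) = (s - 1)/((s - 1)^2 + 4)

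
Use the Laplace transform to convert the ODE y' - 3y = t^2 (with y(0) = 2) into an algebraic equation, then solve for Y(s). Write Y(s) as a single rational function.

Y(s) = (2*s^3 + 2)/(s^4 - 3*s^3)

Apply the Laplace transform to the equation.
With L{y'} = sY - y(0) = sY - 2: the LHS transforms to (s - 3)Y - (2).
The right side is L{t^2} = 2/s^3.
So (s - 3)Y = 2/s^3 + (2).
Solve for Y(s) and write it as one ratio of polynomials.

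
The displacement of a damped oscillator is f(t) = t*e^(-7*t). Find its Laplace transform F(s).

F(s) = (s + 7)^(-2)

L{e^(-7t)} = 1/(s + 7).
Then apply L{t·g(t)} = -d/ds[G(s)] with G(s) = 1/(s + 7):
differentiating 1 time and applying the sign gives (s + 7)^(-2).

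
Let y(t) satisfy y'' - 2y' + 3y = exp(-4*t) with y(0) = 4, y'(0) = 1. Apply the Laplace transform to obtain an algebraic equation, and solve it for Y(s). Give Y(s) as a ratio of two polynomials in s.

Y(s) = (4*s^2 + 9*s - 27)/(s^3 + 2*s^2 - 5*s + 12)

Take the Laplace transform of both sides.
Using L{y''} = s^2 Y - s·y(0) - y'(0) and L{y'} = sY - y(0), with y(0) = 4, y'(0) = 1, the left side becomes (s^2 - 2*s + 3)Y - (4*s - 7).
The right side is L{exp(-4*t)} = 1/(s + 4).
So (s^2 - 2*s + 3)Y = 1/(s + 4) + (4*s - 7).
Isolate Y and clear denominators.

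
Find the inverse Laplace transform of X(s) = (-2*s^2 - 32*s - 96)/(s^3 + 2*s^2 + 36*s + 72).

-5*sin(6*t) - cos(6*t) - exp(-2*t)

Factor the denominator: s^3 + 2*s^2 + 36*s + 72 = (s + 2)*(s^2 + 36).
Partial fraction decomposition gives [-1/(s + 2)] + [-s/(s^2 + 36)] + [-30/(s^2 + 36)].
Invert each term: -1/(s + 2) ↔ -e^(-2t); -1·s/(s^2 + 36) ↔ -cos(6t); -5·6/(s^2 + 36) ↔ -5sin(6t).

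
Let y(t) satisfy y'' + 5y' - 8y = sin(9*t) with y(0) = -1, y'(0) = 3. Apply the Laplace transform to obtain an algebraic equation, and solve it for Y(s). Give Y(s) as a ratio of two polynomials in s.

Y(s) = (-s^3 - 2*s^2 - 81*s - 153)/(s^4 + 5*s^3 + 73*s^2 + 405*s - 648)

Take the Laplace transform of both sides.
Using L{y''} = s^2 Y - s·y(0) - y'(0) and L{y'} = sY - y(0), with y(0) = -1, y'(0) = 3, the left side becomes (s^2 + 5*s - 8)Y - (-s - 2).
The right side is L{sin(9*t)} = 9/(s^2 + 81).
So (s^2 + 5*s - 8)Y = 9/(s^2 + 81) + (-s - 2).
Divide through and combine into a single rational function.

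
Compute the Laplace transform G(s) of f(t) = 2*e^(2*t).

L{2} = 2/s.
By the first shifting theorem, multiplying by e^(2t) replaces s with s - 2.

G(s) = 2/(s - 2)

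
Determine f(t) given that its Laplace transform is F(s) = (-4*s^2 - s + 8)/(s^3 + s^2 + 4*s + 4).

Factor the denominator: s^3 + s^2 + 4*s + 4 = (s + 1)*(s^2 + 4).
Partial fraction decomposition gives [1/(s + 1)] + [-5*s/(s^2 + 4)] + [4/(s^2 + 4)].
Invert each term: 1/(s + 1) ↔ e^(-t); -5·s/(s^2 + 4) ↔ -5cos(2t); 2·2/(s^2 + 4) ↔ 2sin(2t).

f(t) = 2*sin(2*t) - 5*cos(2*t) + exp(-t)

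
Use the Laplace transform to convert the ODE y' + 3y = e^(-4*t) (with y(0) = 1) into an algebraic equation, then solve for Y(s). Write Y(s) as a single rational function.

Laplace-transform each side.
With L{y'} = sY - y(0) = sY - 1: the LHS transforms to (s + 3)Y - (1).
The right side is L{e^(-4*t)} = 1/(s + 4).
So (s + 3)Y = 1/(s + 4) + (1).
Isolate Y and clear denominators.

Y(s) = (s + 5)/(s^2 + 7*s + 12)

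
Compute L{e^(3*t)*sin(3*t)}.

L{sin(3t)} = 3/(s^2 + 9).
By the first shifting theorem, multiplying by e^(3t) replaces s with s - 3.

3/((s - 3)^2 + 9)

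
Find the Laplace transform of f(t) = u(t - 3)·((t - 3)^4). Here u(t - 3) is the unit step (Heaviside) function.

24*exp(-3*s)/s^5

By the second shifting theorem, L{u(t - c)·g(t - c)} = e^(-cs)·G(s) with c = 3 and G(s) = L{g(t)}.
L{t^4} = 4!/s^5 = 24/s^5.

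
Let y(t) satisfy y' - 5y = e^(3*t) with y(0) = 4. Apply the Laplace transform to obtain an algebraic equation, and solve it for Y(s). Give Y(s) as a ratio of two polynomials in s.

Y(s) = (4*s - 11)/(s^2 - 8*s + 15)

Apply the Laplace transform to the equation.
Using L{y'} = sY - y(0) = sY - 4, the left side becomes (s - 5)Y - (4).
The right side is L{e^(3*t)} = 1/(s - 3).
So (s - 5)Y = 1/(s - 3) + (4).
Solve for Y(s) and write it as one ratio of polynomials.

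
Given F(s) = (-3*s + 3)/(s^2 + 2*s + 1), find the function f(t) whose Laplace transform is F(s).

f(t) = 6*t*exp(-t) - 3*exp(-t)

Factor the denominator: s^2 + 2*s + 1 = (s + 1)^2.
Partial fraction decomposition gives [-3/(s + 1)] + [6/(s + 1)^2].
Invert each term: -3/(s + 1) ↔ -3e^(-t); 6/(s + 1)^2 ↔ 6t·e^(-t).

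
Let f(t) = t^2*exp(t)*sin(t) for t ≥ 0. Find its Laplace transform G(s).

G(s) = 2*(3*s^2 - 6*s + 2)/(s^2 - 2*s + 2)^3

L{sin(t)} = 1/(s^2 + 1).
Multiplying by e^(t) shifts s → s - 1, so L{exp(t)*sin(t)} = 1/((s - 1)^2 + 1).
Then apply L{t^2·g(t)} = (-1)^2 d^2/ds^2[H(s)] with H(s) = 1/((s - 1)^2 + 1):
differentiating 2 times and applying the sign gives 2*(3*s^2 - 6*s + 2)/(s^2 - 2*s + 2)^3.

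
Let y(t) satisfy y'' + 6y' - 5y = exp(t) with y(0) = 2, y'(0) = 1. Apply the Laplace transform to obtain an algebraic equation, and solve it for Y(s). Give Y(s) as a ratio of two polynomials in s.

Apply the Laplace transform to the equation.
The derivative rules (L{y''} = s^2 Y - s·y(0) - y'(0) and L{y'} = sY - y(0), with y(0) = 2, y'(0) = 1) turn the left side into (s^2 + 6*s - 5)Y - (2*s + 13).
The right side is L{exp(t)} = 1/(s - 1).
So (s^2 + 6*s - 5)Y = 1/(s - 1) + (2*s + 13).
Divide through and combine into a single rational function.

Y(s) = (2*s^2 + 11*s - 12)/(s^3 + 5*s^2 - 11*s + 5)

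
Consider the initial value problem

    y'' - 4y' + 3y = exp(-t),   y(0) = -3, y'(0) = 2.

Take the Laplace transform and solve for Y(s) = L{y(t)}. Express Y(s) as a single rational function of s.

Y(s) = (-3*s^2 + 11*s + 15)/(s^3 - 3*s^2 - s + 3)

Laplace-transform each side.
The derivative rules (L{y''} = s^2 Y - s·y(0) - y'(0) and L{y'} = sY - y(0), with y(0) = -3, y'(0) = 2) turn the left side into (s^2 - 4*s + 3)Y - (-3*s + 14).
The right side is L{exp(-t)} = 1/(s + 1).
So (s^2 - 4*s + 3)Y = 1/(s + 1) + (-3*s + 14).
Solve for Y(s) and write it as one ratio of polynomials.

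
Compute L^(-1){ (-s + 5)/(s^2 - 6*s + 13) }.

exp(3*t)*sin(2*t) - exp(3*t)*cos(2*t)

Complete the square in the denominator: s^2 - 6*s + 13 = (s - 3)^2 + 2^2.
Split the numerator to match: -s + 5 = -1·(s - 3) + 1·2.
Invert each term: -1·(s - 3)/((s - 3)^2 + 4) ↔ -e^(3t)cos(2t); 1·2/((s - 3)^2 + 4) ↔ e^(3t)sin(2t).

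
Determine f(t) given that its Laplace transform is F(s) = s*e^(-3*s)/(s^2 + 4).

f(t) = Heaviside(t - 3)*(cos(2*t - 6))

The factor e^(-3s) signals a time shift by c = 3 (second shifting theorem).
L{cos(2t)} = s/(s^2 + 4), so L^-1{s/(s^2 + 4)} = cos(2*t).
Hence the inverse is u(t - 3) times that function evaluated at t - 3.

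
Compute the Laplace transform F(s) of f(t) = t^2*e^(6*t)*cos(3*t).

F(s) = 2*(s - 6)*(s^2 - 12*s + 9)/(s^2 - 12*s + 45)^3

L{cos(3t)} = s/(s^2 + 9).
Multiplying by e^(6t) shifts s → s - 6, so L{e^(6*t)*cos(3*t)} = (s - 6)/((s - 6)^2 + 9).
Then apply L{t^2·g(t)} = (-1)^2 d^2/ds^2[G(s)] with G(s) = (s - 6)/((s - 6)^2 + 9):
differentiating 2 times and applying the sign gives 2*(s - 6)*(s^2 - 12*s + 9)/(s^2 - 12*s + 45)^3.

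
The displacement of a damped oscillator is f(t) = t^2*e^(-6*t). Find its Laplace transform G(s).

G(s) = 2/(s + 6)^3

L{e^(-6t)} = 1/(s + 6).
Then apply L{t^2·g(t)} = (-1)^2 d^2/ds^2[H(s)] with H(s) = 1/(s + 6):
differentiating 2 times and applying the sign gives 2/(s + 6)^3.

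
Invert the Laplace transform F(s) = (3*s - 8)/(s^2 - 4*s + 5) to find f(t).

f(t) = -2*exp(2*t)*sin(t) + 3*exp(2*t)*cos(t)

Complete the square in the denominator: s^2 - 4*s + 5 = (s - 2)^2 + 1^2.
Split the numerator to match: 3*s - 8 = 3·(s - 2) - 2·1.
Invert each term: 3·(s - 2)/((s - 2)^2 + 1) ↔ 3e^(2t)cos(t); -2·1/((s - 2)^2 + 1) ↔ -2e^(2t)sin(t).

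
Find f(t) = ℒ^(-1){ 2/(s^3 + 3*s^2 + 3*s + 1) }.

f(t) = t^2*exp(-t)

Rewrite the denominator: s^3 + 3*s^2 + 3*s + 1 = (s + 1)^3.
The form in (s + 1) signals a first-shifting-theorem factor e^(-t).
Since L{t^2} = 2!/s^3 = 2/s^3, the inverse is t^2*e^(-t).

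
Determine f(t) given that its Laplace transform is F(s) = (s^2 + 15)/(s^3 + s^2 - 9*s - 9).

f(t) = exp(3*t) - 2*exp(-t) + 2*exp(-3*t)

Factor the denominator: s^3 + s^2 - 9*s - 9 = (s - 3)*(s + 1)*(s + 3).
Partial fraction decomposition gives [1/(s - 3)] + [2/(s + 3)] + [-2/(s + 1)].
Invert each term: 1/(s - 3) ↔ e^(3t); 2/(s + 3) ↔ 2e^(-3t); -2/(s + 1) ↔ -2e^(-t).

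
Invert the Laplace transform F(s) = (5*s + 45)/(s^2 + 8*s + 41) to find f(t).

f(t) = 5*exp(-4*t)*sin(5*t) + 5*exp(-4*t)*cos(5*t)

Complete the square in the denominator: s^2 + 8*s + 41 = (s + 4)^2 + 5^2.
Split the numerator to match: 5*s + 45 = 5·(s + 4) + 5·5.
Invert each term: 5·(s + 4)/((s + 4)^2 + 25) ↔ 5e^(-4t)cos(5t); 5·5/((s + 4)^2 + 25) ↔ 5e^(-4t)sin(5t).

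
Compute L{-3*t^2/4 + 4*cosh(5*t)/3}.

4*s/(3*(s^2 - 25)) - 3/(2*s^3)

Apply the Laplace transform termwise.
(4/3)·[L{cosh(5t)} = s/(s^2 - 25)]; (-3/4)·[L{t^2} = 2!/s^3 = 2/s^3].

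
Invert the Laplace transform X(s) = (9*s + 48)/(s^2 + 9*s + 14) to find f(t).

Factor the denominator: s^2 + 9*s + 14 = (s + 2)*(s + 7).
Partial fraction decomposition gives [6/(s + 2)] + [3/(s + 7)].
Invert each term: 6/(s + 2) ↔ 6e^(-2t); 3/(s + 7) ↔ 3e^(-7t).

f(t) = 6*exp(-2*t) + 3*exp(-7*t)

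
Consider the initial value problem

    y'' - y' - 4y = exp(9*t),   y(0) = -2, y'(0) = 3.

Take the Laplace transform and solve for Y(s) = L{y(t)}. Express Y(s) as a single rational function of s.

Laplace-transform each side.
The derivative rules (L{y''} = s^2 Y - s·y(0) - y'(0) and L{y'} = sY - y(0), with y(0) = -2, y'(0) = 3) turn the left side into (s^2 - s - 4)Y - (-2*s + 5).
The right side is L{exp(9*t)} = 1/(s - 9).
So (s^2 - s - 4)Y = 1/(s - 9) + (-2*s + 5).
Divide through and combine into a single rational function.

Y(s) = (-2*s^2 + 23*s - 44)/(s^3 - 10*s^2 + 5*s + 36)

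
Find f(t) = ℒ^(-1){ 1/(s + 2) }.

Since L{e^(-2t)} = 1/(s + 2), the inverse is e^(-2*t).

f(t) = exp(-2*t)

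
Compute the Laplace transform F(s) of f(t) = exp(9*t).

L{e^(9t)} = 1/(s - 9).

F(s) = 1/(s - 9)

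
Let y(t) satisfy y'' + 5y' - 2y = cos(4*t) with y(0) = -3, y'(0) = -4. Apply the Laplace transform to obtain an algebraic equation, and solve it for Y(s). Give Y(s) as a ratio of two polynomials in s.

Y(s) = (-3*s^3 - 19*s^2 - 47*s - 304)/(s^4 + 5*s^3 + 14*s^2 + 80*s - 32)

Laplace-transform each side.
With L{y''} = s^2 Y - s·y(0) - y'(0) and L{y'} = sY - y(0), with y(0) = -3, y'(0) = -4: the LHS transforms to (s^2 + 5*s - 2)Y - (-3*s - 19).
The right side is L{cos(4*t)} = s/(s^2 + 16).
So (s^2 + 5*s - 2)Y = s/(s^2 + 16) + (-3*s - 19).
Divide through and combine into a single rational function.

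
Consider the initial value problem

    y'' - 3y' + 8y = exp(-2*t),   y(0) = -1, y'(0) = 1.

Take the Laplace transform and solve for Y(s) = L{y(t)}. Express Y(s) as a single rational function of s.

Apply the Laplace transform to the equation.
The derivative rules (L{y''} = s^2 Y - s·y(0) - y'(0) and L{y'} = sY - y(0), with y(0) = -1, y'(0) = 1) turn the left side into (s^2 - 3*s + 8)Y - (-s + 4).
The right side is L{exp(-2*t)} = 1/(s + 2).
So (s^2 - 3*s + 8)Y = 1/(s + 2) + (-s + 4).
Solve for Y(s) and write it as one ratio of polynomials.

Y(s) = (-s^2 + 2*s + 9)/(s^3 - s^2 + 2*s + 16)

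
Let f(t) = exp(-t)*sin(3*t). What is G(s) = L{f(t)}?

L{sin(3t)} = 3/(s^2 + 9).
By the first shifting theorem, multiplying by e^(-t) replaces s with s + 1.

G(s) = 3/((s + 1)^2 + 9)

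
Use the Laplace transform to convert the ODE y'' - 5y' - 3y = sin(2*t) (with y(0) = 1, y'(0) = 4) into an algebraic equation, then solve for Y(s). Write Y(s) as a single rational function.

Y(s) = (s^3 - s^2 + 4*s - 2)/(s^4 - 5*s^3 + s^2 - 20*s - 12)

Take the Laplace transform of both sides.
Using L{y''} = s^2 Y - s·y(0) - y'(0) and L{y'} = sY - y(0), with y(0) = 1, y'(0) = 4, the left side becomes (s^2 - 5*s - 3)Y - (s - 1).
The right side is L{sin(2*t)} = 2/(s^2 + 4).
So (s^2 - 5*s - 3)Y = 2/(s^2 + 4) + (s - 1).
Solve for Y(s) and write it as one ratio of polynomials.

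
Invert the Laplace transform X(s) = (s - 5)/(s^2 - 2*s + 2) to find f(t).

Complete the square in the denominator: s^2 - 2*s + 2 = (s - 1)^2 + 1^2.
Split the numerator to match: s - 5 = 1·(s - 1) - 4·1.
Invert each term: 1·(s - 1)/((s - 1)^2 + 1) ↔ e^(t)cos(t); -4·1/((s - 1)^2 + 1) ↔ -4e^(t)sin(t).

f(t) = -4*exp(t)*sin(t) + exp(t)*cos(t)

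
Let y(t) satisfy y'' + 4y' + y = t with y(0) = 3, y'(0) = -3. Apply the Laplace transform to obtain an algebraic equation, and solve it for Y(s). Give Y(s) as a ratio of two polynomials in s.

Laplace-transform each side.
The derivative rules (L{y''} = s^2 Y - s·y(0) - y'(0) and L{y'} = sY - y(0), with y(0) = 3, y'(0) = -3) turn the left side into (s^2 + 4*s + 1)Y - (3*s + 9).
The right side is L{t} = s^(-2).
So (s^2 + 4*s + 1)Y = s^(-2) + (3*s + 9).
Isolate Y and clear denominators.

Y(s) = (3*s^3 + 9*s^2 + 1)/(s^4 + 4*s^3 + s^2)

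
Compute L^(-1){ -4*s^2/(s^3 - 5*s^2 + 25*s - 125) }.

-2*exp(5*t) - 2*sin(5*t) - 2*cos(5*t)

Factor the denominator: s^3 - 5*s^2 + 25*s - 125 = (s - 5)*(s^2 + 25).
Partial fraction decomposition gives [-2/(s - 5)] + [-2*s/(s^2 + 25)] + [-10/(s^2 + 25)].
Invert each term: -2/(s - 5) ↔ -2e^(5t); -2·s/(s^2 + 25) ↔ -2cos(5t); -2·5/(s^2 + 25) ↔ -2sin(5t).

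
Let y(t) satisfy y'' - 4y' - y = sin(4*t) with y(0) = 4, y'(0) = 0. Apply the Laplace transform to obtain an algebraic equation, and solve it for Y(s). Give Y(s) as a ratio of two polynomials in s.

Laplace-transform each side.
The derivative rules (L{y''} = s^2 Y - s·y(0) - y'(0) and L{y'} = sY - y(0), with y(0) = 4, y'(0) = 0) turn the left side into (s^2 - 4*s - 1)Y - (4*s - 16).
The right side is L{sin(4*t)} = 4/(s^2 + 16).
So (s^2 - 4*s - 1)Y = 4/(s^2 + 16) + (4*s - 16).
Isolate Y and clear denominators.

Y(s) = (4*s^3 - 16*s^2 + 64*s - 252)/(s^4 - 4*s^3 + 15*s^2 - 64*s - 16)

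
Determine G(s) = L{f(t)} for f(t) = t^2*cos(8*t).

L{cos(8t)} = s/(s^2 + 64).
Then apply L{t^2·g(t)} = (-1)^2 d^2/ds^2[H(s)] with H(s) = s/(s^2 + 64):
differentiating 2 times and applying the sign gives 2*s*(s^2 - 192)/(s^2 + 64)^3.

G(s) = 2*s*(s^2 - 192)/(s^2 + 64)^3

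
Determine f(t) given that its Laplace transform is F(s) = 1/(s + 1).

f(t) = exp(-t)

Since L{e^(-t)} = 1/(s + 1), the inverse is e^(-t).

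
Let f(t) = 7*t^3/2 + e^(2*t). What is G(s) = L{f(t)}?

Apply the Laplace transform termwise.
(7/2)·[L{t^3} = 3!/s^4 = 6/s^4]; L{e^(2t)} = 1/(s - 2).

G(s) = 1/(s - 2) + 21/s^4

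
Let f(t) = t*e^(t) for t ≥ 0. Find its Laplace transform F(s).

F(s) = (s - 1)^(-2)

L{e^(t)} = 1/(s - 1).
Then apply L{t·g(t)} = -d/ds[G(s)] with G(s) = 1/(s - 1):
differentiating 1 time and applying the sign gives (s - 1)^(-2).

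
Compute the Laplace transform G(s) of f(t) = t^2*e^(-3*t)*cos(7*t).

L{cos(7t)} = s/(s^2 + 49).
Multiplying by e^(-3t) shifts s → s + 3, so L{e^(-3*t)*cos(7*t)} = (s + 3)/((s + 3)^2 + 49).
Then apply L{t^2·g(t)} = (-1)^2 d^2/ds^2[H(s)] with H(s) = (s + 3)/((s + 3)^2 + 49):
differentiating 2 times and applying the sign gives 2*(s + 3)*(s^2 + 6*s - 138)/(s^2 + 6*s + 58)^3.

G(s) = 2*(s + 3)*(s^2 + 6*s - 138)/(s^2 + 6*s + 58)^3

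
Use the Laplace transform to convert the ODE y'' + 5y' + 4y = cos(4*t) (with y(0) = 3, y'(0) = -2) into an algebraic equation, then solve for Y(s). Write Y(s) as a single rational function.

Take the Laplace transform of both sides.
The derivative rules (L{y''} = s^2 Y - s·y(0) - y'(0) and L{y'} = sY - y(0), with y(0) = 3, y'(0) = -2) turn the left side into (s^2 + 5*s + 4)Y - (3*s + 13).
The right side is L{cos(4*t)} = s/(s^2 + 16).
So (s^2 + 5*s + 4)Y = s/(s^2 + 16) + (3*s + 13).
Isolate Y and clear denominators.

Y(s) = (3*s^3 + 13*s^2 + 49*s + 208)/(s^4 + 5*s^3 + 20*s^2 + 80*s + 64)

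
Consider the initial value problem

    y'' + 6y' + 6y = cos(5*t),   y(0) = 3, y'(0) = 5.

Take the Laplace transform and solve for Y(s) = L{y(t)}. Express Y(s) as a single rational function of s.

Laplace-transform each side.
With L{y''} = s^2 Y - s·y(0) - y'(0) and L{y'} = sY - y(0), with y(0) = 3, y'(0) = 5: the LHS transforms to (s^2 + 6*s + 6)Y - (3*s + 23).
The right side is L{cos(5*t)} = s/(s^2 + 25).
So (s^2 + 6*s + 6)Y = s/(s^2 + 25) + (3*s + 23).
Solve for Y(s) and write it as one ratio of polynomials.

Y(s) = (3*s^3 + 23*s^2 + 76*s + 575)/(s^4 + 6*s^3 + 31*s^2 + 150*s + 150)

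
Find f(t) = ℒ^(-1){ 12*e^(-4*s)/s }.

f(t) = Heaviside(t - 4)*(12)

The factor e^(-4s) signals a time shift by c = 4 (second shifting theorem).
L{12} = 12/s, so L^-1{12/s} = 12.
Hence the inverse is u(t - 4) times that function evaluated at t - 4.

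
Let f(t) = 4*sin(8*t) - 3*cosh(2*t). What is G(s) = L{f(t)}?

By linearity of the Laplace transform, transform each term separately.
(-3)·[L{cosh(2t)} = s/(s^2 - 4)]; (4)·[L{sin(8t)} = 8/(s^2 + 64)].

G(s) = -3*s/(s^2 - 4) + 32/(s^2 + 64)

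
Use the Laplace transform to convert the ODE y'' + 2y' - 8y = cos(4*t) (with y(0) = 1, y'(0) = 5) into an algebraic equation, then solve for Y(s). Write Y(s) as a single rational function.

Laplace-transform each side.
The derivative rules (L{y''} = s^2 Y - s·y(0) - y'(0) and L{y'} = sY - y(0), with y(0) = 1, y'(0) = 5) turn the left side into (s^2 + 2*s - 8)Y - (s + 7).
The right side is L{cos(4*t)} = s/(s^2 + 16).
So (s^2 + 2*s - 8)Y = s/(s^2 + 16) + (s + 7).
Solve for Y(s) and write it as one ratio of polynomials.

Y(s) = (s^3 + 7*s^2 + 17*s + 112)/(s^4 + 2*s^3 + 8*s^2 + 32*s - 128)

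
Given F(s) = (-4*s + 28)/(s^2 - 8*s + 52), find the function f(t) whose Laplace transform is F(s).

f(t) = 2*exp(4*t)*sin(6*t) - 4*exp(4*t)*cos(6*t)

Complete the square in the denominator: s^2 - 8*s + 52 = (s - 4)^2 + 6^2.
Split the numerator to match: -4*s + 28 = -4·(s - 4) + 2·6.
Invert each term: -4·(s - 4)/((s - 4)^2 + 36) ↔ -4e^(4t)cos(6t); 2·6/((s - 4)^2 + 36) ↔ 2e^(4t)sin(6t).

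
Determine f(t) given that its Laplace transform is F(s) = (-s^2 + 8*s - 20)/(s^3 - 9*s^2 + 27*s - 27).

Factor the denominator: s^3 - 9*s^2 + 27*s - 27 = (s - 3)^3.
Partial fraction decomposition gives [-1/(s - 3)] + [2/(s - 3)^2] + [-5/(s - 3)^3].
Invert each term: -1/(s - 3) ↔ -e^(3t); 2/(s - 3)^2 ↔ 2t·e^(3t); -5/(s - 3)^3 ↔ (-5/2)t^2·e^(3t).

f(t) = -5*t^2*exp(3*t)/2 + 2*t*exp(3*t) - exp(3*t)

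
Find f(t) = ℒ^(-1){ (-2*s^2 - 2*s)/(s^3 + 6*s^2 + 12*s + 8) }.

Factor the denominator: s^3 + 6*s^2 + 12*s + 8 = (s + 2)^3.
Partial fraction decomposition gives [-2/(s + 2)] + [6/(s + 2)^2] + [-4/(s + 2)^3].
Invert each term: -2/(s + 2) ↔ -2e^(-2t); 6/(s + 2)^2 ↔ 6t·e^(-2t); -4/(s + 2)^3 ↔ (-2)t^2·e^(-2t).

f(t) = -2*t^2*exp(-2*t) + 6*t*exp(-2*t) - 2*exp(-2*t)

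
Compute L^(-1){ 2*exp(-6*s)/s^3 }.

The factor e^(-6s) signals a time shift by c = 6 (second shifting theorem).
L{t^2} = 2!/s^3 = 2/s^3, so L^-1{2/s^3} = t^2.
Hence the inverse is u(t - 6) times that function evaluated at t - 6.

Heaviside(t - 6)*((t - 6)^2)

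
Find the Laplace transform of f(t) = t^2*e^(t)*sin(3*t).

L{sin(3t)} = 3/(s^2 + 9).
Multiplying by e^(t) shifts s → s - 1, so L{e^(t)*sin(3*t)} = 3/((s - 1)^2 + 9).
Then apply L{t^2·g(t)} = (-1)^2 d^2/ds^2[G(s)] with G(s) = 3/((s - 1)^2 + 9):
differentiating 2 times and applying the sign gives 18*(s^2 - 2*s - 2)/(s^2 - 2*s + 10)^3.

18*(s^2 - 2*s - 2)/(s^2 - 2*s + 10)^3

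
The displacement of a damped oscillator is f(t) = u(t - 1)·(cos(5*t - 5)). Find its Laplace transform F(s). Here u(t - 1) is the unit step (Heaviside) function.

By the second shifting theorem, L{u(t - c)·g(t - c)} = e^(-cs)·G(s) with c = 1 and G(s) = L{g(t)}.
L{cos(5t)} = s/(s^2 + 25).

F(s) = s*exp(-s)/(s^2 + 25)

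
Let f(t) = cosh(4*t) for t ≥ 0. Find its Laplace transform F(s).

F(s) = s/(s^2 - 16)

L{cosh(4t)} = s/(s^2 - 16).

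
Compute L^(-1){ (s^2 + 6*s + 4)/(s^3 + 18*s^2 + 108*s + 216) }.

Factor the denominator: s^3 + 18*s^2 + 108*s + 216 = (s + 6)^3.
Partial fraction decomposition gives [1/(s + 6)] + [-6/(s + 6)^2] + [4/(s + 6)^3].
Invert each term: 1/(s + 6) ↔ e^(-6t); -6/(s + 6)^2 ↔ -6t·e^(-6t); 4/(s + 6)^3 ↔ (2)t^2·e^(-6t).

2*t^2*exp(-6*t) - 6*t*exp(-6*t) + exp(-6*t)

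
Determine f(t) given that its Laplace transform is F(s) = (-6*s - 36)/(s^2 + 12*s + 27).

f(t) = -6*exp(-6*t)*cosh(3*t)

Rewrite the denominator: s^2 + 12*s + 27 = (s + 6)^2 - 9.
The form in (s + 6) signals a first-shifting-theorem factor e^(-6t).
Since L{cosh(3t)} = s/(s^2 - 9), the inverse is exp(-6*t)*cosh(3*t), scaled by -6.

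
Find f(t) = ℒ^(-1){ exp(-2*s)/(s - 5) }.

The factor e^(-2s) signals a time shift by c = 2 (second shifting theorem).
L{e^(5t)} = 1/(s - 5), so L^-1{1/(s - 5)} = exp(5*t).
Hence the inverse is u(t - 2) times that function evaluated at t - 2.

f(t) = Heaviside(t - 2)*(exp(5*t - 10))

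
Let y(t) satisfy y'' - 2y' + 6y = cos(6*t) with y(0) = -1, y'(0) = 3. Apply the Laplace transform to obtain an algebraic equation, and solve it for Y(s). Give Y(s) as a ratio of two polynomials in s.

Y(s) = (-s^3 + 5*s^2 - 35*s + 180)/(s^4 - 2*s^3 + 42*s^2 - 72*s + 216)

Transform both sides with L{·}.
Using L{y''} = s^2 Y - s·y(0) - y'(0) and L{y'} = sY - y(0), with y(0) = -1, y'(0) = 3, the left side becomes (s^2 - 2*s + 6)Y - (-s + 5).
The right side is L{cos(6*t)} = s/(s^2 + 36).
So (s^2 - 2*s + 6)Y = s/(s^2 + 36) + (-s + 5).
Isolate Y and clear denominators.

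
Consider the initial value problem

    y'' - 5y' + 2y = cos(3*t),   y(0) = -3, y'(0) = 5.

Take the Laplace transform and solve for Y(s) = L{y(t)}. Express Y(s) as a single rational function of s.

Apply the Laplace transform to the equation.
With L{y''} = s^2 Y - s·y(0) - y'(0) and L{y'} = sY - y(0), with y(0) = -3, y'(0) = 5: the LHS transforms to (s^2 - 5*s + 2)Y - (-3*s + 20).
The right side is L{cos(3*t)} = s/(s^2 + 9).
So (s^2 - 5*s + 2)Y = s/(s^2 + 9) + (-3*s + 20).
Solve for Y(s) and write it as one ratio of polynomials.

Y(s) = (-3*s^3 + 20*s^2 - 26*s + 180)/(s^4 - 5*s^3 + 11*s^2 - 45*s + 18)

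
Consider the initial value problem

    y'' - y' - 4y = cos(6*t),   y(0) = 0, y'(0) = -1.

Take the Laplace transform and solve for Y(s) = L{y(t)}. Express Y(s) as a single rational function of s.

Take the Laplace transform of both sides.
With L{y''} = s^2 Y - s·y(0) - y'(0) and L{y'} = sY - y(0), with y(0) = 0, y'(0) = -1: the LHS transforms to (s^2 - s - 4)Y - (-1).
The right side is L{cos(6*t)} = s/(s^2 + 36).
So (s^2 - s - 4)Y = s/(s^2 + 36) + (-1).
Divide through and combine into a single rational function.

Y(s) = (-s^2 + s - 36)/(s^4 - s^3 + 32*s^2 - 36*s - 144)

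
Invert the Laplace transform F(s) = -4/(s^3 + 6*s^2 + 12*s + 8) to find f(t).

Rewrite the denominator: s^3 + 6*s^2 + 12*s + 8 = (s + 2)^3.
The form in (s + 2) signals a first-shifting-theorem factor e^(-2t).
Since L{t^2} = 2!/s^3 = 2/s^3, the inverse is t^2*e^(-2*t), scaled by -2.

f(t) = -2*t^2*exp(-2*t)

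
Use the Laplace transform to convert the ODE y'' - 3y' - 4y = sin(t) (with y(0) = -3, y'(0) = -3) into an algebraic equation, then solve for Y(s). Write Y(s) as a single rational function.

Y(s) = (-3*s^3 + 6*s^2 - 3*s + 7)/(s^4 - 3*s^3 - 3*s^2 - 3*s - 4)

Transform both sides with L{·}.
With L{y''} = s^2 Y - s·y(0) - y'(0) and L{y'} = sY - y(0), with y(0) = -3, y'(0) = -3: the LHS transforms to (s^2 - 3*s - 4)Y - (-3*s + 6).
The right side is L{sin(t)} = 1/(s^2 + 1).
So (s^2 - 3*s - 4)Y = 1/(s^2 + 1) + (-3*s + 6).
Solve for Y(s) and write it as one ratio of polynomials.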